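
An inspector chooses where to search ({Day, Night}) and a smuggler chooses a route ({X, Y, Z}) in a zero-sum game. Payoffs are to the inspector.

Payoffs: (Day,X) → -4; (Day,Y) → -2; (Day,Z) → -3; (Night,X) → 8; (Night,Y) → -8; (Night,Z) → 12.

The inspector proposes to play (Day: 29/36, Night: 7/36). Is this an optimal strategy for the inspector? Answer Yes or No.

No

Against X this mix gives (29/36)·(-4) + (7/36)·8 = -5/3.
Against Y this mix gives (29/36)·(-2) + (7/36)·(-8) = -19/6.
Against Z this mix gives (29/36)·(-3) + (7/36)·12 = -1/12.
The smuggler will play Y, holding the inspector to -19/6. Shifting weight toward the row that does better against Y would raise this floor (the equalizing mix achieves -8/3 against both Y and X), so the proposed strategy is not optimal.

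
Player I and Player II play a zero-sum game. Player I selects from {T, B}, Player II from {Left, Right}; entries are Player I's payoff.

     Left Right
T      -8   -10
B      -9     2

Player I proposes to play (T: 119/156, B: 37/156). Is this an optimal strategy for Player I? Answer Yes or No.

No

Against Left this mix gives (119/156)·(-8) + (37/156)·(-9) = -1285/156.
Against Right this mix gives (119/156)·(-10) + (37/156)·2 = -93/13.
Player II will play Left, holding Player I to -1285/156. Shifting weight toward the row that does better against Left would raise this floor (the equalizing mix achieves -106/13 against both Left and Right), so the proposed strategy is not optimal.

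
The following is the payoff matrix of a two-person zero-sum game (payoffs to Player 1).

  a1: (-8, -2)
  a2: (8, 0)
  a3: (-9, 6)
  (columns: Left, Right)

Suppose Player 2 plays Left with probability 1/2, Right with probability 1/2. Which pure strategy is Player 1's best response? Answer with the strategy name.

Expected payoff of a1: (1/2)·(-8) + (1/2)·(-2) = -5.
Expected payoff of a2: (1/2)·8 + (1/2)·0 = 4.
Expected payoff of a3: (1/2)·(-9) + (1/2)·6 = -3/2.
The largest is 4, so Player 1's best response is a2.

a2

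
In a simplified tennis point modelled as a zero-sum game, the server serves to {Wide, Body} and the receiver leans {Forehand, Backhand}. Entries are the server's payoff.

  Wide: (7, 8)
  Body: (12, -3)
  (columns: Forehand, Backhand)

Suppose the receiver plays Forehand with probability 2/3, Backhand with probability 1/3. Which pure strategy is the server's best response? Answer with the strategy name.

Expected payoff of Wide: (2/3)·7 + (1/3)·8 = 22/3.
Expected payoff of Body: (2/3)·12 + (1/3)·(-3) = 7.
The largest is 22/3, so the server's best response is Wide.

Wide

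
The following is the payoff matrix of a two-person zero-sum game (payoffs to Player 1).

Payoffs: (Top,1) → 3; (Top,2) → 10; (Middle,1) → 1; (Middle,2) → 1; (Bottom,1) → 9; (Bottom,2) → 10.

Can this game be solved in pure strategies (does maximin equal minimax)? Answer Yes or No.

Row minima: Top → 3, Middle → 1, Bottom → 9; maximin = 9.
Column maxima: 1 → 9, 2 → 10; minimax = 9.
maximin = minimax = 9, so a saddle point exists.

Yes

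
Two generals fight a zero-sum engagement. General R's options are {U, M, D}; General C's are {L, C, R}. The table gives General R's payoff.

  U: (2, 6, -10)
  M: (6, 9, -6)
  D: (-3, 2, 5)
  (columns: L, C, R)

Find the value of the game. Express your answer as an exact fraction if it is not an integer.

Row minima: U → -10, M → -6, D → -3; maximin = -3.
Column maxima: L → 6, C → 9, R → 5; minimax = 5.
-3 ≠ 5, so there is no saddle point; optimal play is mixed.
U is strictly dominated by M, so General R never plays it.
C is strictly dominated by L (it gives General R strictly more in every row), so General C never plays it.
On the remaining 2×2 (M, D vs L, R):
Let General R play M with probability p. Expected payoff against L: 6p + (-3)(1−p) = 9p − 3; against R: (-6)p + 5(1−p) = −11p + 5.
Setting these equal: 9p − 3 = −11p + 5 ⇒ 20p = 8 ⇒ p = 2/5, and the value is (9)·(2/5) − 3 = 3/5.
For General C: with q = P(L), equating M's and D's payoffs gives 12q − 6 = −8q + 5 ⇒ q = 11/20.

3/5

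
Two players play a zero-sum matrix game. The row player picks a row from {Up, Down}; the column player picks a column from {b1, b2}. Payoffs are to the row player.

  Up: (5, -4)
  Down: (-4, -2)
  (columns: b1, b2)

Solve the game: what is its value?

-26/11

Row minima: Up → -4, Down → -4; maximin = -4.
Column maxima: b1 → 5, b2 → -2; minimax = -2.
-4 ≠ -2, so there is no saddle point; optimal play is mixed.
Let the row player play Up with probability p. Expected payoff against b1: 5p + (-4)(1−p) = 9p − 4; against b2: (-4)p + (-2)(1−p) = −2p − 2.
Setting these equal: 9p − 4 = −2p − 2 ⇒ 11p = 2 ⇒ p = 2/11, and the value is (9)·(2/11) − 4 = -26/11.
For the column player: with q = P(b1), equating Up's and Down's payoffs gives 9q − 4 = −2q − 2 ⇒ q = 2/11.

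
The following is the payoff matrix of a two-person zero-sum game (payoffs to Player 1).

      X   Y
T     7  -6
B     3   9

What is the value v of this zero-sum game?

81/19

Row minima: T → -6, B → 3; maximin = 3.
Column maxima: X → 7, Y → 9; minimax = 7.
3 ≠ 7, so there is no saddle point; optimal play is mixed.
Let Player 1 play T with probability p. Expected payoff against X: 7p + 3(1−p) = 4p + 3; against Y: (-6)p + 9(1−p) = −15p + 9.
Setting these equal: 4p + 3 = −15p + 9 ⇒ 19p = 6 ⇒ p = 6/19, and the value is (4)·(6/19) + 3 = 81/19.
For Player 2: with q = P(X), equating T's and B's payoffs gives 13q − 6 = −6q + 9 ⇒ q = 15/19.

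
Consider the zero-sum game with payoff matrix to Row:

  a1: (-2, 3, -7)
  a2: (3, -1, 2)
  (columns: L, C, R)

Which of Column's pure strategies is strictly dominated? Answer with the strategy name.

L

R holds Row's payoff strictly below L in every row: -7 < -2, 2 < 3.
So L is strictly dominated for Column.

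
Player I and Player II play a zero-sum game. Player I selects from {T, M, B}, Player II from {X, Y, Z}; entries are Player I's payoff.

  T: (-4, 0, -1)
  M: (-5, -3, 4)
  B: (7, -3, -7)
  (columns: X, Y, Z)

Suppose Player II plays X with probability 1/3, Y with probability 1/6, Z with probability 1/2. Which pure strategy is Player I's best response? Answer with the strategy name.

M

Expected payoff of T: (1/3)·(-4) + (1/6)·0 + (1/2)·(-1) = -11/6.
Expected payoff of M: (1/3)·(-5) + (1/6)·(-3) + (1/2)·4 = -1/6.
Expected payoff of B: (1/3)·7 + (1/6)·(-3) + (1/2)·(-7) = -5/3.
The largest is -1/6, so Player I's best response is M.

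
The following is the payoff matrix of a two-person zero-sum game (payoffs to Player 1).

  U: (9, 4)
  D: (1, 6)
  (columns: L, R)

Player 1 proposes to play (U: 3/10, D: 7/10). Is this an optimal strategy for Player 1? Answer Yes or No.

No

Against L this mix gives (3/10)·9 + (7/10)·1 = 17/5.
Against R this mix gives (3/10)·4 + (7/10)·6 = 27/5.
Player 2 will play L, holding Player 1 to 17/5. Shifting weight toward the row that does better against L would raise this floor (the equalizing mix achieves 5 against both L and R), so the proposed strategy is not optimal.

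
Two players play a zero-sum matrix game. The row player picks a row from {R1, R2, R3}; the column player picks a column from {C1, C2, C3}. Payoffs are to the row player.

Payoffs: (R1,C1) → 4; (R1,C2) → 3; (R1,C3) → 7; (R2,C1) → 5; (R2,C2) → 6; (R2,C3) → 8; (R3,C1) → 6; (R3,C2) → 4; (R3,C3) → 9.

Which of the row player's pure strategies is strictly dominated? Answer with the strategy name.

R2 gives a strictly higher payoff than R1 against every column: 5 > 4, 6 > 3, 8 > 7.
So R1 is strictly dominated and the row player never plays it.

R1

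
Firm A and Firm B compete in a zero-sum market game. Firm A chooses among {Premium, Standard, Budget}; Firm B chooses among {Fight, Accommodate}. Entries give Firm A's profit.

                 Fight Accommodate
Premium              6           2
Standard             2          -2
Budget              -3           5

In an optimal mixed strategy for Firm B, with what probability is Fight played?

1/4

Row minima: Premium → 2, Standard → -2, Budget → -3; maximin = 2.
Column maxima: Fight → 6, Accommodate → 5; minimax = 5.
2 ≠ 5, so there is no saddle point; optimal play is mixed.
Standard is strictly dominated by Premium, so Firm A never plays it.
On the remaining 2×2 (Premium, Budget vs Fight, Accommodate):
Let Firm A play Premium with probability p. Expected payoff against Fight: 6p + (-3)(1−p) = 9p − 3; against Accommodate: 2p + 5(1−p) = −3p + 5.
Setting these equal: 9p − 3 = −3p + 5 ⇒ 12p = 8 ⇒ p = 2/3, and the value is (9)·(2/3) − 3 = 3.
For Firm B: with q = P(Fight), equating Premium's and Budget's payoffs gives 4q + 2 = −8q + 5 ⇒ q = 1/4.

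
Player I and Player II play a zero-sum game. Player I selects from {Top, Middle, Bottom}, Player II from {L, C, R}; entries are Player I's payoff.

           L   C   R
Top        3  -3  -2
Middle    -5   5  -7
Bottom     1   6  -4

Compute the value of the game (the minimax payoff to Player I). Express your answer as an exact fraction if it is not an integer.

Row minima: Top → -3, Middle → -7, Bottom → -4; maximin = -3.
Column maxima: L → 3, C → 6, R → -2; minimax = -2.
-3 ≠ -2, so there is no saddle point; optimal play is mixed.
Middle is strictly dominated by Bottom, so Player I never plays it.
L is strictly dominated by R (it gives Player I strictly more in every row), so Player II never plays it.
On the remaining 2×2 (Top, Bottom vs C, R):
Let Player I play Top with probability p. Expected payoff against C: (-3)p + 6(1−p) = −9p + 6; against R: (-2)p + (-4)(1−p) = 2p − 4.
Setting these equal: −9p + 6 = 2p − 4 ⇒ −11p = -10 ⇒ p = 10/11, and the value is (-9)·(10/11) + 6 = -24/11.
For Player II: with q = P(C), equating Top's and Bottom's payoffs gives −q − 2 = 10q − 4 ⇒ q = 2/11.

-24/11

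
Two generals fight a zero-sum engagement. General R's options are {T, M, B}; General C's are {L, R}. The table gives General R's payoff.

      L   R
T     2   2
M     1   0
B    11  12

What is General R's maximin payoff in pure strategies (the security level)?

11

Row minima: T → 2, M → 0, B → 11.
The best of these is 11.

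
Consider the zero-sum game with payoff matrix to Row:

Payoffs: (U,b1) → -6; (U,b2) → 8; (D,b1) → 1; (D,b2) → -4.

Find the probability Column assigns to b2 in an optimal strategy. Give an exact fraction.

7/19

Row minima: U → -6, D → -4; maximin = -4.
Column maxima: b1 → 1, b2 → 8; minimax = 1.
-4 ≠ 1, so there is no saddle point; optimal play is mixed.
Let Row play U with probability p. Expected payoff against b1: (-6)p + 1(1−p) = −7p + 1; against b2: 8p + (-4)(1−p) = 12p − 4.
Setting these equal: −7p + 1 = 12p − 4 ⇒ −19p = -5 ⇒ p = 5/19, and the value is (-7)·(5/19) + 1 = -16/19.
For Column: with q = P(b1), equating U's and D's payoffs gives −14q + 8 = 5q − 4 ⇒ q = 12/19.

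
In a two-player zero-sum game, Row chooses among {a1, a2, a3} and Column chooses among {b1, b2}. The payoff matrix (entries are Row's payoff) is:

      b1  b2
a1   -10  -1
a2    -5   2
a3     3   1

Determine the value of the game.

11/9

Row minima: a1 → -10, a2 → -5, a3 → 1; maximin = 1.
Column maxima: b1 → 3, b2 → 2; minimax = 2.
1 ≠ 2, so there is no saddle point; optimal play is mixed.
a1 is strictly dominated by a2, so Row never plays it.
On the remaining 2×2 (a2, a3 vs b1, b2):
Let Row play a2 with probability p. Expected payoff against b1: (-5)p + 3(1−p) = −8p + 3; against b2: 2p + 1(1−p) = p + 1.
Setting these equal: −8p + 3 = p + 1 ⇒ −9p = -2 ⇒ p = 2/9, and the value is (-8)·(2/9) + 3 = 11/9.
For Column: with q = P(b1), equating a2's and a3's payoffs gives −7q + 2 = 2q + 1 ⇒ q = 1/9.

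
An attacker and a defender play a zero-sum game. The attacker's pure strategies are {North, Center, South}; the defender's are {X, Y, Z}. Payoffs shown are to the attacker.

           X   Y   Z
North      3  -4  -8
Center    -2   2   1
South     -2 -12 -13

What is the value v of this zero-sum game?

-13/14

Row minima: North → -8, Center → -2, South → -13; maximin = -2.
Column maxima: X → 3, Y → 2, Z → 1; minimax = 1.
-2 ≠ 1, so there is no saddle point; optimal play is mixed.
South is strictly dominated by North, so the attacker never plays it.
Y is strictly dominated by Z (it gives the attacker strictly more in every row), so the defender never plays it.
On the remaining 2×2 (North, Center vs X, Z):
Let the attacker play North with probability p. Expected payoff against X: 3p + (-2)(1−p) = 5p − 2; against Z: (-8)p + 1(1−p) = −9p + 1.
Setting these equal: 5p − 2 = −9p + 1 ⇒ 14p = 3 ⇒ p = 3/14, and the value is (5)·(3/14) − 2 = -13/14.
For the defender: with q = P(X), equating North's and Center's payoffs gives 11q − 8 = −3q + 1 ⇒ q = 9/14.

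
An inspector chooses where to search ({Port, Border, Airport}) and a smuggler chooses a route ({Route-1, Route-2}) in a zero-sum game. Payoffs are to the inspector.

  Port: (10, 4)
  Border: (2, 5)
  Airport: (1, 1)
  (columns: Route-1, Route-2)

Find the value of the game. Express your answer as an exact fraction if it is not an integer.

14/3

Row minima: Port → 4, Border → 2, Airport → 1; maximin = 4.
Column maxima: Route-1 → 10, Route-2 → 5; minimax = 5.
4 ≠ 5, so there is no saddle point; optimal play is mixed.
Airport is strictly dominated by Port, so the inspector never plays it.
On the remaining 2×2 (Port, Border vs Route-1, Route-2):
Let the inspector play Port with probability p. Expected payoff against Route-1: 10p + 2(1−p) = 8p + 2; against Route-2: 4p + 5(1−p) = −p + 5.
Setting these equal: 8p + 2 = −p + 5 ⇒ 9p = 3 ⇒ p = 1/3, and the value is (8)·(1/3) + 2 = 14/3.
For the smuggler: with q = P(Route-1), equating Port's and Border's payoffs gives 6q + 4 = −3q + 5 ⇒ q = 1/9.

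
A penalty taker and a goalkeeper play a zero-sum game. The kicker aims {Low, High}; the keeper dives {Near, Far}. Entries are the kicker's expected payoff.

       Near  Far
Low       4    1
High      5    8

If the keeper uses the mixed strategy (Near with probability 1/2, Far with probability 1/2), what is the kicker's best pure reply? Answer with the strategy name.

Expected payoff of Low: (1/2)·4 + (1/2)·1 = 5/2.
Expected payoff of High: (1/2)·5 + (1/2)·8 = 13/2.
The largest is 13/2, so the kicker's best response is High.

High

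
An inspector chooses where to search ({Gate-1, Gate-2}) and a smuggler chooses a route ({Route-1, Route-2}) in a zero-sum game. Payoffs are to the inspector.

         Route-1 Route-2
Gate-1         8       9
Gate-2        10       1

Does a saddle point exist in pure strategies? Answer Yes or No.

No

Row minima: Gate-1 → 8, Gate-2 → 1; maximin = 8.
Column maxima: Route-1 → 10, Route-2 → 9; minimax = 9.
8 ≠ 9, so no pure-strategy equilibrium exists.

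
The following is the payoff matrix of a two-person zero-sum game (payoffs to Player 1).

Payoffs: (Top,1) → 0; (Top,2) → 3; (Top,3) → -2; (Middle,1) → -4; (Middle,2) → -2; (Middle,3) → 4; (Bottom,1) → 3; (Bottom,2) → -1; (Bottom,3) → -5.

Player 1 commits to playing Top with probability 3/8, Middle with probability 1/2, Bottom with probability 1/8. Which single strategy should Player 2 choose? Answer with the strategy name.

If Player 2 plays 1, Player 1's expected payoff is (3/8)·0 + (1/2)·(-4) + (1/8)·3 = -13/8.
If Player 2 plays 2, Player 1's expected payoff is (3/8)·3 + (1/2)·(-2) + (1/8)·(-1) = 0.
If Player 2 plays 3, Player 1's expected payoff is (3/8)·(-2) + (1/2)·4 + (1/8)·(-5) = 5/8.
Player 2 minimizes Player 1's payoff; the smallest is -13/8, so the best response is 1.

1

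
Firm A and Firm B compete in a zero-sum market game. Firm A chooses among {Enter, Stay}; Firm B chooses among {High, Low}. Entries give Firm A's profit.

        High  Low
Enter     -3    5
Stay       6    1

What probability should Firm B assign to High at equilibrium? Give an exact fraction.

Row minima: Enter → -3, Stay → 1; maximin = 1.
Column maxima: High → 6, Low → 5; minimax = 5.
1 ≠ 5, so there is no saddle point; optimal play is mixed.
Let Firm A play Enter with probability p. Expected payoff against High: (-3)p + 6(1−p) = −9p + 6; against Low: 5p + 1(1−p) = 4p + 1.
Setting these equal: −9p + 6 = 4p + 1 ⇒ −13p = -5 ⇒ p = 5/13, and the value is (-9)·(5/13) + 6 = 33/13.
For Firm B: with q = P(High), equating Enter's and Stay's payoffs gives −8q + 5 = 5q + 1 ⇒ q = 4/13.

4/13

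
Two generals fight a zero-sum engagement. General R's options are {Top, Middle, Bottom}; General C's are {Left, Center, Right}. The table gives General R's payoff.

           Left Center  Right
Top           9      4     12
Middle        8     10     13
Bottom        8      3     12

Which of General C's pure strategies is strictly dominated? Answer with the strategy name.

Left holds General R's payoff strictly below Right in every row: 9 < 12, 8 < 13, 8 < 12.
So Right is strictly dominated for General C.

Right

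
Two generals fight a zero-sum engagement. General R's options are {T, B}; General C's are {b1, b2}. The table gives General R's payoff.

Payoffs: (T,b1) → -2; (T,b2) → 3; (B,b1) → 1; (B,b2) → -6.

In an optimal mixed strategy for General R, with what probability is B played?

5/12

Row minima: T → -2, B → -6; maximin = -2.
Column maxima: b1 → 1, b2 → 3; minimax = 1.
-2 ≠ 1, so there is no saddle point; optimal play is mixed.
Let General R play T with probability p. Expected payoff against b1: (-2)p + 1(1−p) = −3p + 1; against b2: 3p + (-6)(1−p) = 9p − 6.
Setting these equal: −3p + 1 = 9p − 6 ⇒ −12p = -7 ⇒ p = 7/12, and the value is (-3)·(7/12) + 1 = -3/4.
For General C: with q = P(b1), equating T's and B's payoffs gives −5q + 3 = 7q − 6 ⇒ q = 3/4.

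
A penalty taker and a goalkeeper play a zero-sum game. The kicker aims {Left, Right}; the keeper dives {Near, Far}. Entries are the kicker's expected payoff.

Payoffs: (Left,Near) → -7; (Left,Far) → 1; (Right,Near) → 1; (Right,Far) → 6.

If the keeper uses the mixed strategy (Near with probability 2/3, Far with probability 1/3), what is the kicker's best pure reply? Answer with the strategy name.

Expected payoff of Left: (2/3)·(-7) + (1/3)·1 = -13/3.
Expected payoff of Right: (2/3)·1 + (1/3)·6 = 8/3.
The largest is 8/3, so the kicker's best response is Right.

Right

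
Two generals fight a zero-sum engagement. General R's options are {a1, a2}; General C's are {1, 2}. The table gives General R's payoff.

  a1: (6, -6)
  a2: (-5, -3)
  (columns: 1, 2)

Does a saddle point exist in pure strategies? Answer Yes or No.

No

Row minima: a1 → -6, a2 → -5; maximin = -5.
Column maxima: 1 → 6, 2 → -3; minimax = -3.
-5 ≠ -3, so no pure-strategy equilibrium exists.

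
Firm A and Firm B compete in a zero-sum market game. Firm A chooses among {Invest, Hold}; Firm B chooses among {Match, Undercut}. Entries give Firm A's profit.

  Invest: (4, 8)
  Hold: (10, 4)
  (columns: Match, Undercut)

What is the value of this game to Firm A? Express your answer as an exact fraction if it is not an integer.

Row minima: Invest → 4, Hold → 4; maximin = 4.
Column maxima: Match → 10, Undercut → 8; minimax = 8.
4 ≠ 8, so there is no saddle point; optimal play is mixed.
Let Firm A play Invest with probability p. Expected payoff against Match: 4p + 10(1−p) = −6p + 10; against Undercut: 8p + 4(1−p) = 4p + 4.
Setting these equal: −6p + 10 = 4p + 4 ⇒ −10p = -6 ⇒ p = 3/5, and the value is (-6)·(3/5) + 10 = 32/5.
For Firm B: with q = P(Match), equating Invest's and Hold's payoffs gives −4q + 8 = 6q + 4 ⇒ q = 2/5.

32/5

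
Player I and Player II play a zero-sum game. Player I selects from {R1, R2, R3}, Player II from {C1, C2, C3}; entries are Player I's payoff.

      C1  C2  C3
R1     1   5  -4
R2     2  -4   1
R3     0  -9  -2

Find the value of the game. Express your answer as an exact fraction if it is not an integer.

Row minima: R1 → -4, R2 → -4, R3 → -9; maximin = -4.
Column maxima: C1 → 2, C2 → 5, C3 → 1; minimax = 1.
-4 ≠ 1, so there is no saddle point; optimal play is mixed.
R3 is strictly dominated by R2, so Player I never plays it.
C1 is strictly dominated by C3 (it gives Player I strictly more in every row), so Player II never plays it.
On the remaining 2×2 (R1, R2 vs C2, C3):
Let Player I play R1 with probability p. Expected payoff against C2: 5p + (-4)(1−p) = 9p − 4; against C3: (-4)p + 1(1−p) = −5p + 1.
Setting these equal: 9p − 4 = −5p + 1 ⇒ 14p = 5 ⇒ p = 5/14, and the value is (9)·(5/14) − 4 = -11/14.
For Player II: with q = P(C2), equating R1's and R2's payoffs gives 9q − 4 = −5q + 1 ⇒ q = 5/14.

-11/14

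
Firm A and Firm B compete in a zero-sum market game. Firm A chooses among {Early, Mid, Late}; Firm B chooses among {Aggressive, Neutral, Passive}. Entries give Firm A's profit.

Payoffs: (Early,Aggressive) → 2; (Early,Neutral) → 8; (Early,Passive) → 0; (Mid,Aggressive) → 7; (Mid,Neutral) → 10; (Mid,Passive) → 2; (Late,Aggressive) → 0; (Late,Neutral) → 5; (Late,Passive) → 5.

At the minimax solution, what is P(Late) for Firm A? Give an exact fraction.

Row minima: Early → 0, Mid → 2, Late → 0; maximin = 2.
Column maxima: Aggressive → 7, Neutral → 10, Passive → 5; minimax = 5.
2 ≠ 5, so there is no saddle point; optimal play is mixed.
Early is strictly dominated by Mid, so Firm A never plays it.
Neutral is strictly dominated by Aggressive (it gives Firm A strictly more in every row), so Firm B never plays it.
On the remaining 2×2 (Mid, Late vs Aggressive, Passive):
Let Firm A play Mid with probability p. Expected payoff against Aggressive: 7p + 0(1−p) = 7p; against Passive: 2p + 5(1−p) = −3p + 5.
Setting these equal: 7p = −3p + 5 ⇒ 10p = 5 ⇒ p = 1/2, and the value is (7)·(1/2) = 7/2.
For Firm B: with q = P(Aggressive), equating Mid's and Late's payoffs gives 5q + 2 = −5q + 5 ⇒ q = 3/10.

1/2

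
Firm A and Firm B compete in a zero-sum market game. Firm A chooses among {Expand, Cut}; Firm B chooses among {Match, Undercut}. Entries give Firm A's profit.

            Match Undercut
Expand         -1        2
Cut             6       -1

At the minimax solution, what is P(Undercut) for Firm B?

7/10

Row minima: Expand → -1, Cut → -1; maximin = -1.
Column maxima: Match → 6, Undercut → 2; minimax = 2.
-1 ≠ 2, so there is no saddle point; optimal play is mixed.
Let Firm A play Expand with probability p. Expected payoff against Match: (-1)p + 6(1−p) = −7p + 6; against Undercut: 2p + (-1)(1−p) = 3p − 1.
Setting these equal: −7p + 6 = 3p − 1 ⇒ −10p = -7 ⇒ p = 7/10, and the value is (-7)·(7/10) + 6 = 11/10.
For Firm B: with q = P(Match), equating Expand's and Cut's payoffs gives −3q + 2 = 7q − 1 ⇒ q = 3/10.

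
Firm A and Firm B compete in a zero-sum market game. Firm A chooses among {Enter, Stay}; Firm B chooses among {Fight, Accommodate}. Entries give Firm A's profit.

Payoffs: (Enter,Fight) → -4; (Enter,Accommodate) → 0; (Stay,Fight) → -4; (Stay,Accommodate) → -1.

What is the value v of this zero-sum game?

Row minima: Enter → -4, Stay → -4; maximin = -4.
Column maxima: Fight → -4, Accommodate → 0; minimax = -4.
Since maximin = minimax = -4, there is a saddle point and the value is -4.

-4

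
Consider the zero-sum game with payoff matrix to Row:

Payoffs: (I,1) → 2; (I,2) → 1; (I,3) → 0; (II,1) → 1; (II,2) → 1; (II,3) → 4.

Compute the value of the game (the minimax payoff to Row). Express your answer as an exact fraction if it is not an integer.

1

Row minima: I → 0, II → 1; maximin = 1.
Column maxima: 1 → 2, 2 → 1, 3 → 4; minimax = 1.
Since maximin = minimax = 1, there is a saddle point and the value is 1.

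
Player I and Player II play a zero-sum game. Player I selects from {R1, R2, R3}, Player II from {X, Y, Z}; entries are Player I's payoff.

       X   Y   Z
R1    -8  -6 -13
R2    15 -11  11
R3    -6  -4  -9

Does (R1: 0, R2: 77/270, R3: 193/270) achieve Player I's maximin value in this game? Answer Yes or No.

No

Against X this mix gives (77/270)·15 + (193/270)·(-6) = -1/90.
Against Y this mix gives (77/270)·(-11) + (193/270)·(-4) = -1619/270.
Against Z this mix gives (77/270)·11 + (193/270)·(-9) = -89/27.
Player II will play Y, holding Player I to -1619/270. Shifting weight toward the row that does better against Y would raise this floor (the equalizing mix achieves -143/27 against both Y and Z), so the proposed strategy is not optimal.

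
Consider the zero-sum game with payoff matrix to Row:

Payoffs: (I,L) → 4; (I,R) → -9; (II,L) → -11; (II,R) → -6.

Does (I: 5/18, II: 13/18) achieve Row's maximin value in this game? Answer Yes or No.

Against L this mix gives (5/18)·4 + (13/18)·(-11) = -41/6.
Against R this mix gives (5/18)·(-9) + (13/18)·(-6) = -41/6.
All of Column's active replies (L, R) yield -41/6, and no column does worse for Row. The mix makes Column indifferent and guarantees -41/6, so it is optimal.

Yes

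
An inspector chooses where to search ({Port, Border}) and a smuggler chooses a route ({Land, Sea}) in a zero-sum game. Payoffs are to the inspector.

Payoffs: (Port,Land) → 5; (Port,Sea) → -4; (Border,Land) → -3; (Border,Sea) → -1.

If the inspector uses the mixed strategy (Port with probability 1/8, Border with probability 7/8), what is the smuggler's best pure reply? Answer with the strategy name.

If the smuggler plays Land, the inspector's expected payoff is (1/8)·5 + (7/8)·(-3) = -2.
If the smuggler plays Sea, the inspector's expected payoff is (1/8)·(-4) + (7/8)·(-1) = -11/8.
The smuggler minimizes the inspector's payoff; the smallest is -2, so the best response is Land.

Land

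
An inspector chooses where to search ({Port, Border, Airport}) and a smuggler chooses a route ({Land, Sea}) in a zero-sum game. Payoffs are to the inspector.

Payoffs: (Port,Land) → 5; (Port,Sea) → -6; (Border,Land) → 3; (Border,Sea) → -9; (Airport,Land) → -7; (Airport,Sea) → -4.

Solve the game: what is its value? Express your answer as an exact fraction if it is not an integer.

Row minima: Port → -6, Border → -9, Airport → -7; maximin = -6.
Column maxima: Land → 5, Sea → -4; minimax = -4.
-6 ≠ -4, so there is no saddle point; optimal play is mixed.
Border is strictly dominated by Port, so the inspector never plays it.
On the remaining 2×2 (Port, Airport vs Land, Sea):
Let the inspector play Port with probability p. Expected payoff against Land: 5p + (-7)(1−p) = 12p − 7; against Sea: (-6)p + (-4)(1−p) = −2p − 4.
Setting these equal: 12p − 7 = −2p − 4 ⇒ 14p = 3 ⇒ p = 3/14, and the value is (12)·(3/14) − 7 = -31/7.
For the smuggler: with q = P(Land), equating Port's and Airport's payoffs gives 11q − 6 = −3q − 4 ⇒ q = 1/7.

-31/7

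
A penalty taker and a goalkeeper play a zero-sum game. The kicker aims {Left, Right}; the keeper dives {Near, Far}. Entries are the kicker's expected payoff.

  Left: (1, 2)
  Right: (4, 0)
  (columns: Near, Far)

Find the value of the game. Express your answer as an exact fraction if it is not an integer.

8/5

Row minima: Left → 1, Right → 0; maximin = 1.
Column maxima: Near → 4, Far → 2; minimax = 2.
1 ≠ 2, so there is no saddle point; optimal play is mixed.
Let the kicker play Left with probability p. Expected payoff against Near: 1p + 4(1−p) = −3p + 4; against Far: 2p + 0(1−p) = 2p.
Setting these equal: −3p + 4 = 2p ⇒ −5p = -4 ⇒ p = 4/5, and the value is (-3)·(4/5) + 4 = 8/5.
For the keeper: with q = P(Near), equating Left's and Right's payoffs gives −q + 2 = 4q ⇒ q = 2/5.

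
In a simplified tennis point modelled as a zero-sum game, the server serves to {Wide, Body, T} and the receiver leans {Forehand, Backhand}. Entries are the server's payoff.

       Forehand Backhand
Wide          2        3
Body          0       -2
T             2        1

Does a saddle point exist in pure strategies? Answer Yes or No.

Yes

Row minima: Wide → 2, Body → -2, T → 1; maximin = 2.
Column maxima: Forehand → 2, Backhand → 3; minimax = 2.
maximin = minimax = 2, so a saddle point exists.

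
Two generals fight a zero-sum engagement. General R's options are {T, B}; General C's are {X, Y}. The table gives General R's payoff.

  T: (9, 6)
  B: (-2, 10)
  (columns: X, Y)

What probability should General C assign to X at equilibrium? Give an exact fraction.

Row minima: T → 6, B → -2; maximin = 6.
Column maxima: X → 9, Y → 10; minimax = 9.
6 ≠ 9, so there is no saddle point; optimal play is mixed.
Let General R play T with probability p. Expected payoff against X: 9p + (-2)(1−p) = 11p − 2; against Y: 6p + 10(1−p) = −4p + 10.
Setting these equal: 11p − 2 = −4p + 10 ⇒ 15p = 12 ⇒ p = 4/5, and the value is (11)·(4/5) − 2 = 34/5.
For General C: with q = P(X), equating T's and B's payoffs gives 3q + 6 = −12q + 10 ⇒ q = 4/15.

4/15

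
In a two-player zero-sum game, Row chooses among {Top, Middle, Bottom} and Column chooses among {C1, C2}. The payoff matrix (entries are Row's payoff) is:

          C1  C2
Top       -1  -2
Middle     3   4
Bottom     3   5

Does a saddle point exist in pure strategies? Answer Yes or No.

Row minima: Top → -2, Middle → 3, Bottom → 3; maximin = 3.
Column maxima: C1 → 3, C2 → 5; minimax = 3.
maximin = minimax = 3, so a saddle point exists.

Yes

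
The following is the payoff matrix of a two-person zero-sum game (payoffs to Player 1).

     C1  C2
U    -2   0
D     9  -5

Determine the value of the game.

Row minima: U → -2, D → -5; maximin = -2.
Column maxima: C1 → 9, C2 → 0; minimax = 0.
-2 ≠ 0, so there is no saddle point; optimal play is mixed.
Let Player 1 play U with probability p. Expected payoff against C1: (-2)p + 9(1−p) = −11p + 9; against C2: 0p + (-5)(1−p) = 5p − 5.
Setting these equal: −11p + 9 = 5p − 5 ⇒ −16p = -14 ⇒ p = 7/8, and the value is (-11)·(7/8) + 9 = -5/8.
For Player 2: with q = P(C1), equating U's and D's payoffs gives −2q = 14q − 5 ⇒ q = 5/16.

-5/8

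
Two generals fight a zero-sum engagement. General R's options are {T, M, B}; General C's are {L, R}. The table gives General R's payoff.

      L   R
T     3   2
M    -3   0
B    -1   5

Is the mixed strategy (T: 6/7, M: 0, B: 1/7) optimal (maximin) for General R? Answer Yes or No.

Against L this mix gives (6/7)·3 + (1/7)·(-1) = 17/7.
Against R this mix gives (6/7)·2 + (1/7)·5 = 17/7.
All of General C's active replies (L, R) yield 17/7, and no column does worse for General R. The mix makes General C indifferent and guarantees 17/7, so it is optimal.

Yes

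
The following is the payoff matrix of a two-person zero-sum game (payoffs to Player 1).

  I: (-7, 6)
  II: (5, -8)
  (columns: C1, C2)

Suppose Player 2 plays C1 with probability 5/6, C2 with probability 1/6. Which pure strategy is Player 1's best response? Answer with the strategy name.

II

Expected payoff of I: (5/6)·(-7) + (1/6)·6 = -29/6.
Expected payoff of II: (5/6)·5 + (1/6)·(-8) = 17/6.
The largest is 17/6, so Player 1's best response is II.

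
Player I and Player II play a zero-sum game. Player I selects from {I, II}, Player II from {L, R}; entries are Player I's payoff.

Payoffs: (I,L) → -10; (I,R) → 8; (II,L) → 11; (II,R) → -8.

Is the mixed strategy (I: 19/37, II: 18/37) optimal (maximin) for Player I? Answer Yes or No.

Against L this mix gives (19/37)·(-10) + (18/37)·11 = 8/37.
Against R this mix gives (19/37)·8 + (18/37)·(-8) = 8/37.
All of Player II's active replies (L, R) yield 8/37, and no column does worse for Player I. The mix makes Player II indifferent and guarantees 8/37, so it is optimal.

Yes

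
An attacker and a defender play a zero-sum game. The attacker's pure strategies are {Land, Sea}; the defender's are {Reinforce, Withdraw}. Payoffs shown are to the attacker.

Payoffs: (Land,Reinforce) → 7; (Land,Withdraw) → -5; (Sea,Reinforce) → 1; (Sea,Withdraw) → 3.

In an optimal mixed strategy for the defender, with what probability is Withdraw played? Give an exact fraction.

3/7

Row minima: Land → -5, Sea → 1; maximin = 1.
Column maxima: Reinforce → 7, Withdraw → 3; minimax = 3.
1 ≠ 3, so there is no saddle point; optimal play is mixed.
Let the attacker play Land with probability p. Expected payoff against Reinforce: 7p + 1(1−p) = 6p + 1; against Withdraw: (-5)p + 3(1−p) = −8p + 3.
Setting these equal: 6p + 1 = −8p + 3 ⇒ 14p = 2 ⇒ p = 1/7, and the value is (6)·(1/7) + 1 = 13/7.
For the defender: with q = P(Reinforce), equating Land's and Sea's payoffs gives 12q − 5 = −2q + 3 ⇒ q = 4/7.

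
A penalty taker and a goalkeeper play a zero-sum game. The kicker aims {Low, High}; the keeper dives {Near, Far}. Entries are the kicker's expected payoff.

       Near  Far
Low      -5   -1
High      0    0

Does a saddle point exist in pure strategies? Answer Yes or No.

Row minima: Low → -5, High → 0; maximin = 0.
Column maxima: Near → 0, Far → 0; minimax = 0.
maximin = minimax = 0, so a saddle point exists.

Yes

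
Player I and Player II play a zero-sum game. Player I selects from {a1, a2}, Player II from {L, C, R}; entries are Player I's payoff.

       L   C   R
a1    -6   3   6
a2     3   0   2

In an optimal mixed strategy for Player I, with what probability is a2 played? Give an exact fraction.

3/4

Row minima: a1 → -6, a2 → 0; maximin = 0.
Column maxima: L → 3, C → 3, R → 6; minimax = 3.
0 ≠ 3, so there is no saddle point; optimal play is mixed.
R is strictly dominated by C (it gives Player I strictly more in every row), so Player II never plays it.
On the remaining 2×2 (a1, a2 vs L, C):
Let Player I play a1 with probability p. Expected payoff against L: (-6)p + 3(1−p) = −9p + 3; against C: 3p + 0(1−p) = 3p.
Setting these equal: −9p + 3 = 3p ⇒ −12p = -3 ⇒ p = 1/4, and the value is (-9)·(1/4) + 3 = 3/4.
For Player II: with q = P(L), equating a1's and a2's payoffs gives −9q + 3 = 3q ⇒ q = 1/4.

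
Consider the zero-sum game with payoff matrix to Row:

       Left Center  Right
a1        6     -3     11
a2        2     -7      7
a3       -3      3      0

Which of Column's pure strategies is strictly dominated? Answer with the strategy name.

Right

Left holds Row's payoff strictly below Right in every row: 6 < 11, 2 < 7, -3 < 0.
So Right is strictly dominated for Column.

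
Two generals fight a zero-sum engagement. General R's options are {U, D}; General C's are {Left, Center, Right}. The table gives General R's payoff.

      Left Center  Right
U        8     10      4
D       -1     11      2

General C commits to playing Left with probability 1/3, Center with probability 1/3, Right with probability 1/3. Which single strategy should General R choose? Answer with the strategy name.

Expected payoff of U: (1/3)·8 + (1/3)·10 + (1/3)·4 = 22/3.
Expected payoff of D: (1/3)·(-1) + (1/3)·11 + (1/3)·2 = 4.
The largest is 22/3, so General R's best response is U.

U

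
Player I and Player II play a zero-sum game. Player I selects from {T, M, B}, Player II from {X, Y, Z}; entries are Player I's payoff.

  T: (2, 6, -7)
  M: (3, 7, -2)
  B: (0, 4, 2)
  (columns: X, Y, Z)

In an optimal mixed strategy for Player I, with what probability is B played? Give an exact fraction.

Row minima: T → -7, M → -2, B → 0; maximin = 0.
Column maxima: X → 3, Y → 7, Z → 2; minimax = 2.
0 ≠ 2, so there is no saddle point; optimal play is mixed.
T is strictly dominated by M, so Player I never plays it.
Y is strictly dominated by X (it gives Player I strictly more in every row), so Player II never plays it.
On the remaining 2×2 (M, B vs X, Z):
Let Player I play M with probability p. Expected payoff against X: 3p + 0(1−p) = 3p; against Z: (-2)p + 2(1−p) = −4p + 2.
Setting these equal: 3p = −4p + 2 ⇒ 7p = 2 ⇒ p = 2/7, and the value is (3)·(2/7) = 6/7.
For Player II: with q = P(X), equating M's and B's payoffs gives 5q − 2 = −2q + 2 ⇒ q = 4/7.

5/7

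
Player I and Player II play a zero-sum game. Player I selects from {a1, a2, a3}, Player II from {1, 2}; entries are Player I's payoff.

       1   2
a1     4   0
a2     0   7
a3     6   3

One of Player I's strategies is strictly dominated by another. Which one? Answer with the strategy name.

a1

a3 gives a strictly higher payoff than a1 against every column: 6 > 4, 3 > 0.
So a1 is strictly dominated and Player I never plays it.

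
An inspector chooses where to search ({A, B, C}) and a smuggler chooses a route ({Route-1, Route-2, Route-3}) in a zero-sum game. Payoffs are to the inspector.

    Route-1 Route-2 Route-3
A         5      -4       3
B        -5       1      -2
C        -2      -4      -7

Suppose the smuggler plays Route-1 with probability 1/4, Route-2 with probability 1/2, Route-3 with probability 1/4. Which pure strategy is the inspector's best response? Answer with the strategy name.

A

Expected payoff of A: (1/4)·5 + (1/2)·(-4) + (1/4)·3 = 0.
Expected payoff of B: (1/4)·(-5) + (1/2)·1 + (1/4)·(-2) = -5/4.
Expected payoff of C: (1/4)·(-2) + (1/2)·(-4) + (1/4)·(-7) = -17/4.
The largest is 0, so the inspector's best response is A.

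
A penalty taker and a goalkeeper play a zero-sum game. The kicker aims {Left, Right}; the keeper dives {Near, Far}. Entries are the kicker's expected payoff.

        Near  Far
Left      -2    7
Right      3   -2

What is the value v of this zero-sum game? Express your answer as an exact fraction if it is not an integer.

Row minima: Left → -2, Right → -2; maximin = -2.
Column maxima: Near → 3, Far → 7; minimax = 3.
-2 ≠ 3, so there is no saddle point; optimal play is mixed.
Let the kicker play Left with probability p. Expected payoff against Near: (-2)p + 3(1−p) = −5p + 3; against Far: 7p + (-2)(1−p) = 9p − 2.
Setting these equal: −5p + 3 = 9p − 2 ⇒ −14p = -5 ⇒ p = 5/14, and the value is (-5)·(5/14) + 3 = 17/14.
For the keeper: with q = P(Near), equating Left's and Right's payoffs gives −9q + 7 = 5q − 2 ⇒ q = 9/14.

17/14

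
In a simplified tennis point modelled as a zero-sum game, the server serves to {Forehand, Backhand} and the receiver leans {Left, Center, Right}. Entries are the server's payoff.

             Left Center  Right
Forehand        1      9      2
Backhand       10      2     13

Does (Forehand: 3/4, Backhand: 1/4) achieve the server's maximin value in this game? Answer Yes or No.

No

Against Left this mix gives (3/4)·1 + (1/4)·10 = 13/4.
Against Center this mix gives (3/4)·9 + (1/4)·2 = 29/4.
Against Right this mix gives (3/4)·2 + (1/4)·13 = 19/4.
The receiver will play Left, holding the server to 13/4. Shifting weight toward the row that does better against Left would raise this floor (the equalizing mix achieves 11/2 against both Left and Center), so the proposed strategy is not optimal.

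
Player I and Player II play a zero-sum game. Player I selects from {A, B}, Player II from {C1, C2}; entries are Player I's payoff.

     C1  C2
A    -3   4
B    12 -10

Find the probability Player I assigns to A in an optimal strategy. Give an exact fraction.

22/29

Row minima: A → -3, B → -10; maximin = -3.
Column maxima: C1 → 12, C2 → 4; minimax = 4.
-3 ≠ 4, so there is no saddle point; optimal play is mixed.
Let Player I play A with probability p. Expected payoff against C1: (-3)p + 12(1−p) = −15p + 12; against C2: 4p + (-10)(1−p) = 14p − 10.
Setting these equal: −15p + 12 = 14p − 10 ⇒ −29p = -22 ⇒ p = 22/29, and the value is (-15)·(22/29) + 12 = 18/29.
For Player II: with q = P(C1), equating A's and B's payoffs gives −7q + 4 = 22q − 10 ⇒ q = 14/29.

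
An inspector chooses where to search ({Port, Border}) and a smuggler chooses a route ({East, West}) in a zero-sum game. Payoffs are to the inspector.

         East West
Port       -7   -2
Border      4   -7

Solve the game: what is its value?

-57/16

Row minima: Port → -7, Border → -7; maximin = -7.
Column maxima: East → 4, West → -2; minimax = -2.
-7 ≠ -2, so there is no saddle point; optimal play is mixed.
Let the inspector play Port with probability p. Expected payoff against East: (-7)p + 4(1−p) = −11p + 4; against West: (-2)p + (-7)(1−p) = 5p − 7.
Setting these equal: −11p + 4 = 5p − 7 ⇒ −16p = -11 ⇒ p = 11/16, and the value is (-11)·(11/16) + 4 = -57/16.
For the smuggler: with q = P(East), equating Port's and Border's payoffs gives −5q − 2 = 11q − 7 ⇒ q = 5/16.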